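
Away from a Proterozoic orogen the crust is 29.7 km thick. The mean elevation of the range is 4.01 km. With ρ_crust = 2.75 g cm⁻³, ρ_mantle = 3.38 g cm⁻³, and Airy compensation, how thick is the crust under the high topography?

51.2 km

Root depth r = h ρ_c / (ρ_m − ρ_c) = 4.01 km × 2.75 / 0.63 = 17.5 km.
Total thickness = T + h + r = 29.7 km + 4.01 km + 17.5 km = 51.2 km.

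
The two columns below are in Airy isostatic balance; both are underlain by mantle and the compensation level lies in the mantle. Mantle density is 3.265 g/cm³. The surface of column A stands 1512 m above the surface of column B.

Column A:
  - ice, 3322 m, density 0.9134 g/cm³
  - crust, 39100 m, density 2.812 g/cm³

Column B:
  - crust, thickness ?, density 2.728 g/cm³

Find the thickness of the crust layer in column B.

Take the compensation level at the base of the deeper column (depth z_c below the surface of column A) and equate Σ ρ_i t_i down to z_c; mantle fills any gap and the z_c terms cancel.
Column A: 3322×0.9134 + 39100×2.812 + (z_c − 42422)×3.265
Column B: 1512×0 + x×2.728 + (z_c − 1512 − 0 − x)×3.265
The z_c×3.265 term appears on both sides and cancels. Collect the known terms of each column as K = Σ(ρt)_known − 3.265 × (depth of known layers): K_A = 112983.515 − 3.265×42422 = −25524.3152; K_B = 0 − 3.265×(1512 + 0) = −4936.68.
Balance: K_A = K_B − x×(3.265 − 2.728), so x = (K_B − K_A)/(3.265 − 2.728) = 20587.6/0.537 = 38300 m.

38300 m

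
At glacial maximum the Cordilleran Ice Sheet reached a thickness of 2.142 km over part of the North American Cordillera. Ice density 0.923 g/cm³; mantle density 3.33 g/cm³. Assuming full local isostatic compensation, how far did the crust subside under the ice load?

In Airy isostatic equilibrium: the ice load ρ_ice t is balanced by mantle displaced below, ρ_m s.
s = t ρ_ice / ρ_m = 2.142 km × 0.923/3.33 = 0.594 km.

0.594 km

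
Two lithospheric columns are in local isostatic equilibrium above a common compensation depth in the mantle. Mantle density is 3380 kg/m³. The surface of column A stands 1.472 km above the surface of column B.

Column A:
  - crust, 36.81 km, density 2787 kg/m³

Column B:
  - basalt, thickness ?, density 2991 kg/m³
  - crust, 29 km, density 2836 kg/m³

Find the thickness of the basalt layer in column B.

Take the compensation level at the base of the deeper column (depth z_c below the surface of column A) and equate Σ ρ_i t_i down to z_c; mantle fills any gap and the z_c terms cancel.
Column A: 36.81×2787 + (z_c − 36.81)×3380
Column B: 1.472×0 + x×2991 + 29×2836 + (z_c − 1.472 − 29 − x)×3380
The z_c×3380 term appears on both sides and cancels. Collect the known terms of each column as K = Σ(ρt)_known − 3380 × (depth of known layers): K_A = 102589.47 − 3380×36.81 = −21828.33; K_B = 82244 − 3380×(1.472 + 29) = −20751.36.
Balance: K_A = K_B − x×(3380 − 2991), so x = (K_B − K_A)/(3380 − 2991) = 1076.97/389 = 2.77 km.

2.77 km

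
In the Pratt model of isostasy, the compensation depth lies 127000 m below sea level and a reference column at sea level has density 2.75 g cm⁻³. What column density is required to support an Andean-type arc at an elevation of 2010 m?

2.71 g cm⁻³

Pratt balance: ρ_ref D = ρ (D + h).
ρ = ρ_ref D/(D + h) = 2.75 × 127000 m/(127000 m + 2010 m) = 2.71 g cm⁻³.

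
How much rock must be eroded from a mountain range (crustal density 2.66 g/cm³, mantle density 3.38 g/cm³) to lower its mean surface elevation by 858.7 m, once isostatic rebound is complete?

4030 m

Net drop Δ = e − u = e − e ρ_c/ρ_m = e (ρ_m − ρ_c)/ρ_m.
e = Δ ρ_m/(ρ_m − ρ_c) = 858.7 m × 3.38/0.72 = 4030 m.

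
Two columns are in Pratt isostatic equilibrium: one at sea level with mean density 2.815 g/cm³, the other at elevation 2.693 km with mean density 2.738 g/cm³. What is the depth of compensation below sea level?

ρ_ref D = ρ (D + h) → D (ρ_ref − ρ) = ρ h.
D = ρ h/(ρ_ref − ρ) = 2.738 × 2.693 km/(2.815 − 2.738) = 95.8 km.

95.8 km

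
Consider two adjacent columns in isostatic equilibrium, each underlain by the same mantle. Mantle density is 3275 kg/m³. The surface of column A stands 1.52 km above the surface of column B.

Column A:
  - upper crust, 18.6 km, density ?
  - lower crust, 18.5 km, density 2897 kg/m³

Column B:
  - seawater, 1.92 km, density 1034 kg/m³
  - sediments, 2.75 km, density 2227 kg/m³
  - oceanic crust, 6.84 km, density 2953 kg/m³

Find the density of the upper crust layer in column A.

2880 kg/m³

Take the compensation level at the base of the deeper column (depth z_c below the surface of column A) and equate Σ ρ_i t_i down to z_c; mantle fills any gap and the z_c terms cancel.
Column A: 18.6×ρ + 18.5×2897 + (z_c − 37.1)×3275
Column B: 1.52×0 + 1.92×1034 + 2.75×2227 + 6.84×2953 + (z_c − 1.52 − 11.51)×3275
The z_c×3275 term appears on both sides and cancels. Collect the known terms of each column as K = Σ(ρt)_known − 3275 × (depth of known layers): K_A = 53594.5 − 3275×37.1 = −67908; K_B = 28308.05 − 3275×(1.52 + 11.51) = −14365.2.
Balance: K_A + 18.6×ρ = K_B, so ρ = (K_B − K_A)/18.6 = 53542.8/18.6 = 2880 kg/m³.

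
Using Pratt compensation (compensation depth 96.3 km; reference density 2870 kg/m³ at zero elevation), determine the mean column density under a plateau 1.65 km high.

2820 kg/m³

Pratt balance: ρ_ref D = ρ (D + h).
ρ = ρ_ref D/(D + h) = 2870 × 96.3 km/(96.3 km + 1.65 km) = 2820 kg/m³.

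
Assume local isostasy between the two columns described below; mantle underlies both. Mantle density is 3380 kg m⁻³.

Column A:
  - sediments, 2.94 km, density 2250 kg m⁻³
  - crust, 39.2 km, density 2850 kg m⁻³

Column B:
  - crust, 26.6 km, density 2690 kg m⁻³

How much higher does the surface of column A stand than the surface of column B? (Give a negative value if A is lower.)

1.7 km

For any compensation level in the mantle, the mantle terms cancel and isostasy reduces to e = (Σt_A − Σt_B) − (Σ(ρt)_A − Σ(ρt)_B) / ρ_m.
Σt_A = 42.14 km; Σt_B = 26.6 km; Σ(ρt)_A = 118335; Σ(ρt)_B = 71554 (in km·kg m⁻³).
e = (42.14 − 26.6) − (118335 − 71554) / 3380 = 1.7 km.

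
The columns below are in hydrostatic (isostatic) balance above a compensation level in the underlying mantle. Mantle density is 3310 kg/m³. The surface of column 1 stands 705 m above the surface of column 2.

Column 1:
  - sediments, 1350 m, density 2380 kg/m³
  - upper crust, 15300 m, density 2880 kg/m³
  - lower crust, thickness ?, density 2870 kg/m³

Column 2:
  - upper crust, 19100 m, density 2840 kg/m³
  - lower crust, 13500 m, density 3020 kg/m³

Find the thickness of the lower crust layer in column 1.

16800 m

Take the compensation level at the base of the deeper column (depth z_c below the surface of column 1) and equate Σ ρ_i t_i down to z_c; mantle fills any gap and the z_c terms cancel.
Column 1: 1350×2380 + 15300×2880 + x×2870 + (z_c − 16650 − x)×3310
Column 2: 705×0 + 19100×2840 + 13500×3020 + (z_c − 705 − 32600)×3310
The z_c×3310 term appears on both sides and cancels. Collect the known terms of each column as K = Σ(ρt)_known − 3310 × (depth of known layers): K_1 = 47277000 − 3310×16650 = −7834500; K_2 = 95014000 − 3310×(705 + 32600) = −15225550.
Balance: K_1 − x×(3310 − 2870) = K_2, so x = (K_1 − K_2)/(3310 − 2870) = 7391050/440 = 16800 m.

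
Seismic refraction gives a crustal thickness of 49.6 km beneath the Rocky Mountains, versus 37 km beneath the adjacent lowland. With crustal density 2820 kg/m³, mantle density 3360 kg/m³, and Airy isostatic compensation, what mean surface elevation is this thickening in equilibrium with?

2.02 km

Excess crust Δ = 49.6 km − 37 km = 12.6 km, split between elevation h and root r with h + r = Δ.
Airy balance ρ_c h = (ρ_m − ρ_c) r gives r = h ρ_c/(ρ_m − ρ_c), so h (1 + ρ_c/(ρ_m − ρ_c)) = Δ, i.e. h = Δ (ρ_m − ρ_c)/ρ_m.
h = 12.6 km × 540/3360 = 2.02 km.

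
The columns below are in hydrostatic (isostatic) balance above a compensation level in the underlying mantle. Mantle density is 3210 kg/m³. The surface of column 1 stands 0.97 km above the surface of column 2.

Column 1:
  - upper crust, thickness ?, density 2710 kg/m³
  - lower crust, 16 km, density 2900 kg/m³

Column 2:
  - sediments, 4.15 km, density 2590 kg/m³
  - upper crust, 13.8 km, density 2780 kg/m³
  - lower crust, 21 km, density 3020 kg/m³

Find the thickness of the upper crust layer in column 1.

Take the compensation level at the base of the deeper column (depth z_c below the surface of column 1) and equate Σ ρ_i t_i down to z_c; mantle fills any gap and the z_c terms cancel.
Column 1: x×2710 + 16×2900 + (z_c − 16 − x)×3210
Column 2: 0.97×0 + 4.15×2590 + 13.8×2780 + 21×3020 + (z_c − 0.97 − 38.95)×3210
The z_c×3210 term appears on both sides and cancels. Collect the known terms of each column as K = Σ(ρt)_known − 3210 × (depth of known layers): K_1 = 46400 − 3210×16 = −4960; K_2 = 112532.5 − 3210×(0.97 + 38.95) = −15610.7.
Balance: K_1 − x×(3210 − 2710) = K_2, so x = (K_1 − K_2)/(3210 − 2710) = 10650.7/500 = 21.3 km.

21.3 km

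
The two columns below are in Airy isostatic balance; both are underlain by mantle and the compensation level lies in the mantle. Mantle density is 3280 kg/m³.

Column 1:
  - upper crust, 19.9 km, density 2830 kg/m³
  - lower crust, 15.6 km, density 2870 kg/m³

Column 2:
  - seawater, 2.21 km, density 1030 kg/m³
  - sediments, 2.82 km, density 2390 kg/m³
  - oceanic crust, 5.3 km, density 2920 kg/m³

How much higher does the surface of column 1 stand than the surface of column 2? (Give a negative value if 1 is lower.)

1.82 km

For any compensation level in the mantle, the mantle terms cancel and isostasy reduces to e = (Σt_1 − Σt_2) − (Σ(ρt)_1 − Σ(ρt)_2) / ρ_m.
Σt_1 = 35.5 km; Σt_2 = 10.33 km; Σ(ρt)_1 = 101089; Σ(ρt)_2 = 24492.1 (in km·kg/m³).
e = (35.5 − 10.33) − (101089 − 24492.1) / 3280 = 1.82 km.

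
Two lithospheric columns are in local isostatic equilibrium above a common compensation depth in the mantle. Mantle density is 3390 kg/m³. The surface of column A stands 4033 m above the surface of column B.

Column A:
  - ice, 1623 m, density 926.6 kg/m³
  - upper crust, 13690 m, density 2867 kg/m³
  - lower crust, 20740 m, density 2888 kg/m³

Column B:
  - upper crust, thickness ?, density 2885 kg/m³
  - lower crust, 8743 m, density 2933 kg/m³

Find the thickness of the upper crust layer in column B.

Take the compensation level at the base of the deeper column (depth z_c below the surface of column A) and equate Σ ρ_i t_i down to z_c; mantle fills any gap and the z_c terms cancel.
Column A: 1623×926.6 + 13690×2867 + 20740×2888 + (z_c − 36053)×3390
Column B: 4033×0 + x×2885 + 8743×2933 + (z_c − 4033 − 8743 − x)×3390
The z_c×3390 term appears on both sides and cancels. Collect the known terms of each column as K = Σ(ρt)_known − 3390 × (depth of known layers): K_A = 100650222 − 3390×36053 = −21569448.2; K_B = 25643219 − 3390×(4033 + 8743) = −17667421.
Balance: K_A = K_B − x×(3390 − 2885), so x = (K_B − K_A)/(3390 − 2885) = 3902030/505 = 7730 m.

7730 m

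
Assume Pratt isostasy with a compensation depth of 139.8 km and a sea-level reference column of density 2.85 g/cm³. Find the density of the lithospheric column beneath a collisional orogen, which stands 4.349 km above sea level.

Pratt balance: ρ_ref D = ρ (D + h).
ρ = ρ_ref D/(D + h) = 2.85 × 139.8 km/(139.8 km + 4.349 km) = 2.76 g/cm³.

2.76 g/cm³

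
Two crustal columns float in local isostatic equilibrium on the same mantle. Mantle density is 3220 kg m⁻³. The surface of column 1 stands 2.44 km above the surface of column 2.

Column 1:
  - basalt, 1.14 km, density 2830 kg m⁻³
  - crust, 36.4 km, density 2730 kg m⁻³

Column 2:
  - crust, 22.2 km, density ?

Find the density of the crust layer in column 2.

Take the compensation level at the base of the deeper column (depth z_c below the surface of column 1) and equate Σ ρ_i t_i down to z_c; mantle fills any gap and the z_c terms cancel.
Column 1: 1.14×2830 + 36.4×2730 + (z_c − 37.54)×3220
Column 2: 2.44×0 + 22.2×ρ + (z_c − 2.44 − 22.2)×3220
The z_c×3220 term appears on both sides and cancels. Collect the known terms of each column as K = Σ(ρt)_known − 3220 × (depth of known layers): K_1 = 102598.2 − 3220×37.54 = −18280.6; K_2 = 0 − 3220×(2.44 + 22.2) = −79340.8.
Balance: K_1 = K_2 + 22.2×ρ, so ρ = (K_1 − K_2)/22.2 = 61060.2/22.2 = 2750 kg m⁻³.

2750 kg m⁻³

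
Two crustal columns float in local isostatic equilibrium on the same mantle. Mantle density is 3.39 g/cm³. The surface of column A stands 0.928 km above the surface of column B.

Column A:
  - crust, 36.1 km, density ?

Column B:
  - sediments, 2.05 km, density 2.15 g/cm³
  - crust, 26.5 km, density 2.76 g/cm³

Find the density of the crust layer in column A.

2.77 g/cm³

Take the compensation level at the base of the deeper column (depth z_c below the surface of column A) and equate Σ ρ_i t_i down to z_c; mantle fills any gap and the z_c terms cancel.
Column A: 36.1×ρ + (z_c − 36.1)×3.39
Column B: 0.928×0 + 2.05×2.15 + 26.5×2.76 + (z_c − 0.928 − 28.55)×3.39
The z_c×3.39 term appears on both sides and cancels. Collect the known terms of each column as K = Σ(ρt)_known − 3.39 × (depth of known layers): K_A = 0 − 3.39×36.1 = −122.379; K_B = 77.5475 − 3.39×(0.928 + 28.55) = −22.38292.
Balance: K_A + 36.1×ρ = K_B, so ρ = (K_B − K_A)/36.1 = 99.9961/36.1 = 2.77 g/cm³.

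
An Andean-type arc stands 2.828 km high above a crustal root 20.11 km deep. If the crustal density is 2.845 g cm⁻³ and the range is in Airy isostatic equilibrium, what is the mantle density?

3.25 g cm⁻³

Airy balance: ρ_c h = (ρ_m − ρ_c) r → ρ_m = ρ_c (1 + h/r).
ρ_m = 2.845 × (1 + 2.828 km/20.11 km) = 3.25 g cm⁻³.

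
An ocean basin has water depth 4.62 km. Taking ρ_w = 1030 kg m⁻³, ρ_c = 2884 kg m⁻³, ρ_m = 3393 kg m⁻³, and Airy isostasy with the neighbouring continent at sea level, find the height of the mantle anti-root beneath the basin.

16.8 km

Equating mass per unit area of the two columns: replacing crust with seawater at the top is compensated by replacing crust with mantle at the base: d (ρ_c − ρ_w) = a (ρ_m − ρ_c).
a = d (ρ_c − ρ_w)/(ρ_m − ρ_c) = 4.62 km × 1854/509 = 16.8 km.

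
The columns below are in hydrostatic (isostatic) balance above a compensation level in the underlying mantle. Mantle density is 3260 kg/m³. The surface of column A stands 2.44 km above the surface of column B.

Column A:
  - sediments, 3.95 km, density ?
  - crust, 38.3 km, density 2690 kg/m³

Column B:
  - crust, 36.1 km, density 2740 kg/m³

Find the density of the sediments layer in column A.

2020 kg/m³

Take the compensation level at the base of the deeper column (depth z_c below the surface of column A) and equate Σ ρ_i t_i down to z_c; mantle fills any gap and the z_c terms cancel.
Column A: 3.95×ρ + 38.3×2690 + (z_c − 42.25)×3260
Column B: 2.44×0 + 36.1×2740 + (z_c − 2.44 − 36.1)×3260
The z_c×3260 term appears on both sides and cancels. Collect the known terms of each column as K = Σ(ρt)_known − 3260 × (depth of known layers): K_A = 103027 − 3260×42.25 = −34708; K_B = 98914 − 3260×(2.44 + 36.1) = −26726.4.
Balance: K_A + 3.95×ρ = K_B, so ρ = (K_B − K_A)/3.95 = 7981.6/3.95 = 2020 kg/m³.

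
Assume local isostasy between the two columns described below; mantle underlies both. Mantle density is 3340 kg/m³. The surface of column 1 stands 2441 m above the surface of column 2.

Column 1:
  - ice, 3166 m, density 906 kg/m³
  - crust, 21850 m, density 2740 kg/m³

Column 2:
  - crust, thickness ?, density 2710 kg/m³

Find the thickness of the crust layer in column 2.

20100 m

Take the compensation level at the base of the deeper column (depth z_c below the surface of column 1) and equate Σ ρ_i t_i down to z_c; mantle fills any gap and the z_c terms cancel.
Column 1: 3166×906 + 21850×2740 + (z_c − 25016)×3340
Column 2: 2441×0 + x×2710 + (z_c − 2441 − 0 − x)×3340
The z_c×3340 term appears on both sides and cancels. Collect the known terms of each column as K = Σ(ρt)_known − 3340 × (depth of known layers): K_1 = 62737396 − 3340×25016 = −20816044; K_2 = 0 − 3340×(2441 + 0) = −8152940.
Balance: K_1 = K_2 − x×(3340 − 2710), so x = (K_2 − K_1)/(3340 − 2710) = 12663100/630 = 20100 m.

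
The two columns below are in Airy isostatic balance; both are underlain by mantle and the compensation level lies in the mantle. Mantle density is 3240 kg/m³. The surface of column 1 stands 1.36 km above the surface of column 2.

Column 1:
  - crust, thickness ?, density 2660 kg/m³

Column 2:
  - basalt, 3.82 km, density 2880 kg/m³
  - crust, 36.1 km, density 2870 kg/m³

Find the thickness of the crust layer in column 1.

Take the compensation level at the base of the deeper column (depth z_c below the surface of column 1) and equate Σ ρ_i t_i down to z_c; mantle fills any gap and the z_c terms cancel.
Column 1: x×2660 + (z_c − 0 − x)×3240
Column 2: 1.36×0 + 3.82×2880 + 36.1×2870 + (z_c − 1.36 − 39.92)×3240
The z_c×3240 term appears on both sides and cancels. Collect the known terms of each column as K = Σ(ρt)_known − 3240 × (depth of known layers): K_1 = 0 − 3240×0 = 0; K_2 = 114608.6 − 3240×(1.36 + 39.92) = −19138.6.
Balance: K_1 − x×(3240 − 2660) = K_2, so x = (K_1 − K_2)/(3240 − 2660) = 19138.6/580 = 33 km.

33 km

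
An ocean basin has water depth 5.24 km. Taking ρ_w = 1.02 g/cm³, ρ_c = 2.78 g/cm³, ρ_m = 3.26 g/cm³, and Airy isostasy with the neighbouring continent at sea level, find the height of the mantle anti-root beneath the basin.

19.2 km

In Airy isostatic equilibrium: replacing crust with seawater at the top is compensated by replacing crust with mantle at the base: d (ρ_c − ρ_w) = a (ρ_m − ρ_c).
a = d (ρ_c − ρ_w)/(ρ_m − ρ_c) = 5.24 km × 1.76/0.48 = 19.2 km.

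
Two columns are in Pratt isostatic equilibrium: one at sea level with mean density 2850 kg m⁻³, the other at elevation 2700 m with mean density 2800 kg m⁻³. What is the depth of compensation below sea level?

151000 m

ρ_ref D = ρ (D + h) → D (ρ_ref − ρ) = ρ h.
D = ρ h/(ρ_ref − ρ) = 2800 × 2700 m/(2850 − 2800) = 151000 m.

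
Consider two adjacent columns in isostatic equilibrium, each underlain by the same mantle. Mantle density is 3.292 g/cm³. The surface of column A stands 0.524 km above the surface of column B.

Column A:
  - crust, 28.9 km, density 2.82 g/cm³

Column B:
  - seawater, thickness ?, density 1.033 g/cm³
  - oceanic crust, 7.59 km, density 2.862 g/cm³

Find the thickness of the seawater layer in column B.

3.83 km

Take the compensation level at the base of the deeper column (depth z_c below the surface of column A) and equate Σ ρ_i t_i down to z_c; mantle fills any gap and the z_c terms cancel.
Column A: 28.9×2.82 + (z_c − 28.9)×3.292
Column B: 0.524×0 + x×1.033 + 7.59×2.862 + (z_c − 0.524 − 7.59 − x)×3.292
The z_c×3.292 term appears on both sides and cancels. Collect the known terms of each column as K = Σ(ρt)_known − 3.292 × (depth of known layers): K_A = 81.498 − 3.292×28.9 = −13.6408; K_B = 21.72258 − 3.292×(0.524 + 7.59) = −4.988708.
Balance: K_A = K_B − x×(3.292 − 1.033), so x = (K_B − K_A)/(3.292 − 1.033) = 8.65209/2.259 = 3.83 km.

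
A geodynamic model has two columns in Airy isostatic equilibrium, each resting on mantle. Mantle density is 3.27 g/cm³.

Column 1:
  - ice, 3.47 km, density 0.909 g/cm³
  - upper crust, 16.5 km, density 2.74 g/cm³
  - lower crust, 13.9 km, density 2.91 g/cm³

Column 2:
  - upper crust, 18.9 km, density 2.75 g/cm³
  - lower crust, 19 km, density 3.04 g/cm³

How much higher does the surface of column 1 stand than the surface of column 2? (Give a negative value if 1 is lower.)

For any compensation level in the mantle, the mantle terms cancel and isostasy reduces to e = (Σt_1 − Σt_2) − (Σ(ρt)_1 − Σ(ρt)_2) / ρ_m.
Σt_1 = 33.87 km; Σt_2 = 37.9 km; Σ(ρt)_1 = 88.81323; Σ(ρt)_2 = 109.735 (in km·g/cm³).
e = (33.87 − 37.9) − (88.81323 − 109.735) / 3.27 = 2.37 km.

2.37 km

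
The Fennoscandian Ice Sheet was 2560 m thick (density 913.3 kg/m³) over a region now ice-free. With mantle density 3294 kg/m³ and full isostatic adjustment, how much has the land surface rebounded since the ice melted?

Removing the load lets mantle flow back in; uplift u satisfies ρ_ice t = ρ_m u.
u = t ρ_ice/ρ_m = 2560 m × 913.3/3294 = 710 m.

710 m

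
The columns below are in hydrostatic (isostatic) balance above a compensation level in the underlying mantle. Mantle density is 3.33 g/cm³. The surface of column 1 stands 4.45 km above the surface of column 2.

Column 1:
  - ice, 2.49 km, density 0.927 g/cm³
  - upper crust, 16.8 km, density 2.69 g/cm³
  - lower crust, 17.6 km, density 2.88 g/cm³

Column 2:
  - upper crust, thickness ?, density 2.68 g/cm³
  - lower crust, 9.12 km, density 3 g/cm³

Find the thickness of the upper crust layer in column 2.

10.5 km

Take the compensation level at the base of the deeper column (depth z_c below the surface of column 1) and equate Σ ρ_i t_i down to z_c; mantle fills any gap and the z_c terms cancel.
Column 1: 2.49×0.927 + 16.8×2.69 + 17.6×2.88 + (z_c − 36.89)×3.33
Column 2: 4.45×0 + x×2.68 + 9.12×3 + (z_c − 4.45 − 9.12 − x)×3.33
The z_c×3.33 term appears on both sides and cancels. Collect the known terms of each column as K = Σ(ρt)_known − 3.33 × (depth of known layers): K_1 = 98.18823 − 3.33×36.89 = −24.65547; K_2 = 27.36 − 3.33×(4.45 + 9.12) = −17.8281.
Balance: K_1 = K_2 − x×(3.33 − 2.68), so x = (K_2 − K_1)/(3.33 − 2.68) = 6.82737/0.65 = 10.5 km.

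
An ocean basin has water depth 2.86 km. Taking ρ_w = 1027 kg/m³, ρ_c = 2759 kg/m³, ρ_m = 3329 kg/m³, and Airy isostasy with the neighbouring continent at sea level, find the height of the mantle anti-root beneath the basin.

8.69 km

By Archimedes' principle applied to the lithosphere: replacing crust with seawater at the top is compensated by replacing crust with mantle at the base: d (ρ_c − ρ_w) = a (ρ_m − ρ_c).
a = d (ρ_c − ρ_w)/(ρ_m − ρ_c) = 2.86 km × 1732/570 = 8.69 km.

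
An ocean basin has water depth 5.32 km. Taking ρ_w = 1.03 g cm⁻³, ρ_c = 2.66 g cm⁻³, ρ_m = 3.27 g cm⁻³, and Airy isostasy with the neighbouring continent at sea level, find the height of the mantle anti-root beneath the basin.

14.2 km

Equating mass per unit area of the two columns: replacing crust with seawater at the top is compensated by replacing crust with mantle at the base: d (ρ_c − ρ_w) = a (ρ_m − ρ_c).
a = d (ρ_c − ρ_w)/(ρ_m − ρ_c) = 5.32 km × 1.63/0.61 = 14.2 km.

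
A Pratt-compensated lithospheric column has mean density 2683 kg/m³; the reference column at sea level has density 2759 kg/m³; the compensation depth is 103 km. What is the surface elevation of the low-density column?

2.92 km

ρ_ref D = ρ (D + h) → h = D (ρ_ref − ρ)/ρ.
h = 103 km × (2759 − 2683)/2683 = 2.92 km.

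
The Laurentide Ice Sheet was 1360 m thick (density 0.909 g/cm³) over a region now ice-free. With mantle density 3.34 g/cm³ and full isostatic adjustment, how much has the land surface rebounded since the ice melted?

370 m

Removing the load lets mantle flow back in; uplift u satisfies ρ_ice t = ρ_m u.
u = t ρ_ice/ρ_m = 1360 m × 0.909/3.34 = 370 m.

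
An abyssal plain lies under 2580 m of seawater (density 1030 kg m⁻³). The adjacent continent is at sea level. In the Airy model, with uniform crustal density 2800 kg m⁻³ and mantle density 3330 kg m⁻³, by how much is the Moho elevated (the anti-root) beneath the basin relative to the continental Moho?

By Archimedes' principle applied to the lithosphere: replacing crust with seawater at the top is compensated by replacing crust with mantle at the base: d (ρ_c − ρ_w) = a (ρ_m − ρ_c).
a = d (ρ_c − ρ_w)/(ρ_m − ρ_c) = 2580 m × 1770/530 = 8620 m.

8620 m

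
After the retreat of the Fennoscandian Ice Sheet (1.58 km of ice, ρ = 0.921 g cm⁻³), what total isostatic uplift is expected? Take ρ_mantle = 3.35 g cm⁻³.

Removing the load lets mantle flow back in; uplift u satisfies ρ_ice t = ρ_m u.
u = t ρ_ice/ρ_m = 1.58 km × 0.921/3.35 = 0.434 km.

0.434 km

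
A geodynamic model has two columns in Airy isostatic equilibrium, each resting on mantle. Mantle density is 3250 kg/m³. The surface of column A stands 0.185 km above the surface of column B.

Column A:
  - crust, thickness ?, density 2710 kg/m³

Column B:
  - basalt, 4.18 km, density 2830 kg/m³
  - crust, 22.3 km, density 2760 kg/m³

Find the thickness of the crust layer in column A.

Take the compensation level at the base of the deeper column (depth z_c below the surface of column A) and equate Σ ρ_i t_i down to z_c; mantle fills any gap and the z_c terms cancel.
Column A: x×2710 + (z_c − 0 − x)×3250
Column B: 0.185×0 + 4.18×2830 + 22.3×2760 + (z_c − 0.185 − 26.48)×3250
The z_c×3250 term appears on both sides and cancels. Collect the known terms of each column as K = Σ(ρt)_known − 3250 × (depth of known layers): K_A = 0 − 3250×0 = 0; K_B = 73377.4 − 3250×(0.185 + 26.48) = −13283.85.
Balance: K_A − x×(3250 − 2710) = K_B, so x = (K_A − K_B)/(3250 − 2710) = 13283.9/540 = 24.6 km.

24.6 km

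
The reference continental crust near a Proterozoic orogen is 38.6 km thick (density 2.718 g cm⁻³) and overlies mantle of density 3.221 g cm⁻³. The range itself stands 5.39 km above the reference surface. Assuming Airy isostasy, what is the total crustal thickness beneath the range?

73.1 km

Root depth r = h ρ_c / (ρ_m − ρ_c) = 5.39 km × 2.718 / 0.503 = 29.13 km.
Total thickness = T + h + r = 38.6 km + 5.39 km + 29.13 km = 73.1 km.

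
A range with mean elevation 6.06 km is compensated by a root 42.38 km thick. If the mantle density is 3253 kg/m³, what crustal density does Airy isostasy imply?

2850 kg/m³

ρ_c h = (ρ_m − ρ_c) r → ρ_c (h + r) = ρ_m r → ρ_c = ρ_m r / (h + r).
ρ_c = 3253 × 42.38 km / (6.06 km + 42.38 km) = 2850 kg/m³.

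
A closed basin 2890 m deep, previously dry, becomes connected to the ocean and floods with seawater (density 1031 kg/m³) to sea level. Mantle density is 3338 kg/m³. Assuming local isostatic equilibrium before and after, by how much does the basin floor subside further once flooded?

1290 m

After flooding the water column is d + s deep. Its weight must equal the weight of mantle displaced by the extra subsidence s: (d + s) ρ_w = s ρ_m.
s = d ρ_w / (ρ_m − ρ_w) = 2890 m × 1031/(3338 − 1031) = 1290 m.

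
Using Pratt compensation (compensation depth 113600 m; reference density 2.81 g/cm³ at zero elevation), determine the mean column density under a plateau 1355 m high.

2.78 g/cm³

Pratt balance: ρ_ref D = ρ (D + h).
ρ = ρ_ref D/(D + h) = 2.81 × 113600 m/(113600 m + 1355 m) = 2.78 g/cm³.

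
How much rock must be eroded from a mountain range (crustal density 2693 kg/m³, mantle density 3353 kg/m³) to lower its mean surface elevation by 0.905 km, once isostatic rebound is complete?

4.6 km

Net drop Δ = e − u = e − e ρ_c/ρ_m = e (ρ_m − ρ_c)/ρ_m.
e = Δ ρ_m/(ρ_m − ρ_c) = 0.905 km × 3353/660 = 4.6 km.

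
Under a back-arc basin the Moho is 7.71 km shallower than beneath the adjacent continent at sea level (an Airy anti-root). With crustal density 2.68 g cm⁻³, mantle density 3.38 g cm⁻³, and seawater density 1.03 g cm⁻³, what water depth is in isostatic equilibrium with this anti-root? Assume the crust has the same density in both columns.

Replacing a thickness d of crust by seawater at the top must be balanced by replacing crust with mantle at the base: d (ρ_c − ρ_w) = a (ρ_m − ρ_c).
d = a (ρ_m − ρ_c)/(ρ_c − ρ_w) = 7.71 km × 0.7/1.65 = 3.27 km.

3.27 km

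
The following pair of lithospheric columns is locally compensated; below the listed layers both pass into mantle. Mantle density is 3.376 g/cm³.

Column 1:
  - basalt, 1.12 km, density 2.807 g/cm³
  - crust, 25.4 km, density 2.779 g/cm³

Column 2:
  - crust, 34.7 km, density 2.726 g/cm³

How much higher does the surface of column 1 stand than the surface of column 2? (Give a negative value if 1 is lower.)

−2 km

For any compensation level in the mantle, the mantle terms cancel and isostasy reduces to e = (Σt_1 − Σt_2) − (Σ(ρt)_1 − Σ(ρt)_2) / ρ_m.
Σt_1 = 26.52 km; Σt_2 = 34.7 km; Σ(ρt)_1 = 73.73044; Σ(ρt)_2 = 94.5922 (in km·g/cm³).
e = (26.52 − 34.7) − (73.73044 − 94.5922) / 3.376 = −2 km.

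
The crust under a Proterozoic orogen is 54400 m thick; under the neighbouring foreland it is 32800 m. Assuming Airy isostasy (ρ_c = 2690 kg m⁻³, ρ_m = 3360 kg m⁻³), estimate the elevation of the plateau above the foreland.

Excess crust Δ = 54400 m − 32800 m = 21600 m, split between elevation h and root r with h + r = Δ.
Airy balance ρ_c h = (ρ_m − ρ_c) r gives r = h ρ_c/(ρ_m − ρ_c), so h (1 + ρ_c/(ρ_m − ρ_c)) = Δ, i.e. h = Δ (ρ_m − ρ_c)/ρ_m.
h = 21600 m × 670/3360 = 4310 m.

4310 m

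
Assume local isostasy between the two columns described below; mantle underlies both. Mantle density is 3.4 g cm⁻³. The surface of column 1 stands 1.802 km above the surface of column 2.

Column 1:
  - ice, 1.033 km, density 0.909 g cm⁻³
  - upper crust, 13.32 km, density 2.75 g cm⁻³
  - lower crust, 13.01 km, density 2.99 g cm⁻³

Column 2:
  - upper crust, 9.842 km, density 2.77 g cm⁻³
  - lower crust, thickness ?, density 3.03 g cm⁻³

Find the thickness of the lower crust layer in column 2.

Take the compensation level at the base of the deeper column (depth z_c below the surface of column 1) and equate Σ ρ_i t_i down to z_c; mantle fills any gap and the z_c terms cancel.
Column 1: 1.033×0.909 + 13.32×2.75 + 13.01×2.99 + (z_c − 27.363)×3.4
Column 2: 1.802×0 + 9.842×2.77 + x×3.03 + (z_c − 1.802 − 9.842 − x)×3.4
The z_c×3.4 term appears on both sides and cancels. Collect the known terms of each column as K = Σ(ρt)_known − 3.4 × (depth of known layers): K_1 = 76.468897 − 3.4×27.363 = −16.565303; K_2 = 27.26234 − 3.4×(1.802 + 9.842) = −12.32726.
Balance: K_1 = K_2 − x×(3.4 − 3.03), so x = (K_2 − K_1)/(3.4 − 3.03) = 4.23804/0.37 = 11.5 km.

11.5 km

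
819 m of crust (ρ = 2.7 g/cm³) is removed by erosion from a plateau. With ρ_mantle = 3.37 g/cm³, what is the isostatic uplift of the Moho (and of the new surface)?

656 m

Unloading: uplift u = e ρ_c/ρ_m = 819 m × 2.7/3.37 = 656 m.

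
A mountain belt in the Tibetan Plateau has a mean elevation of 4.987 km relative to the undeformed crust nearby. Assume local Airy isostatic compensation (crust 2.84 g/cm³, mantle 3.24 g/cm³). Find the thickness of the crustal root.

35.4 km

By Archimedes' principle applied to the lithosphere: the weight of the topography is balanced by the buoyancy of the root, ρ_c h = (ρ_m − ρ_c) r.
r = h · ρ_c / (ρ_m − ρ_c) = 4.987 km × 2.84 / (3.24 − 2.84) = 35.4 km.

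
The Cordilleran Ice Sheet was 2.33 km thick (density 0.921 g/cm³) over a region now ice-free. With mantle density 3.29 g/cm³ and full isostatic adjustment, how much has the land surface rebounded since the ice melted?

Removing the load lets mantle flow back in; uplift u satisfies ρ_ice t = ρ_m u.
u = t ρ_ice/ρ_m = 2.33 km × 0.921/3.29 = 0.652 km.

0.652 km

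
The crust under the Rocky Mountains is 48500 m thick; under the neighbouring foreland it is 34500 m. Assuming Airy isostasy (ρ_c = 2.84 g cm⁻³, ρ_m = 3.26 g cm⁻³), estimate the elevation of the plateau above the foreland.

1800 m

Excess crust Δ = 48500 m − 34500 m = 14000 m, split between elevation h and root r with h + r = Δ.
Airy balance ρ_c h = (ρ_m − ρ_c) r gives r = h ρ_c/(ρ_m − ρ_c), so h (1 + ρ_c/(ρ_m − ρ_c)) = Δ, i.e. h = Δ (ρ_m − ρ_c)/ρ_m.
h = 14000 m × 0.42/3.26 = 1800 m.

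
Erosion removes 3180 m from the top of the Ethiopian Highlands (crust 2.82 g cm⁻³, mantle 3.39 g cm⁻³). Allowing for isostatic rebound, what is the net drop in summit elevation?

Rebound u = e ρ_c/ρ_m = 3180 m × 2.82/3.39 = 2645 m.
Net surface drop = e − u = 3180 m − 2645 m = e (ρ_m − ρ_c)/ρ_m = 535 m.

535 m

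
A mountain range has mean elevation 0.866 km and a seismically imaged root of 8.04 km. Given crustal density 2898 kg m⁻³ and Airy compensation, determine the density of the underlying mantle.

3210 kg m⁻³

Airy balance: ρ_c h = (ρ_m − ρ_c) r → ρ_m = ρ_c (1 + h/r).
ρ_m = 2898 × (1 + 0.866 km/8.04 km) = 3210 kg m⁻³.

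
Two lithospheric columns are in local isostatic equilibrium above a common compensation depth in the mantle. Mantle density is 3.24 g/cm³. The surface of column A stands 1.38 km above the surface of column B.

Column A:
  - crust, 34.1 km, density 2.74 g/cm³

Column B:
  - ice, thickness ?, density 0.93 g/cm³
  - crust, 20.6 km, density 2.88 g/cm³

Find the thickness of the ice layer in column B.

Take the compensation level at the base of the deeper column (depth z_c below the surface of column A) and equate Σ ρ_i t_i down to z_c; mantle fills any gap and the z_c terms cancel.
Column A: 34.1×2.74 + (z_c − 34.1)×3.24
Column B: 1.38×0 + x×0.93 + 20.6×2.88 + (z_c − 1.38 − 20.6 − x)×3.24
The z_c×3.24 term appears on both sides and cancels. Collect the known terms of each column as K = Σ(ρt)_known − 3.24 × (depth of known layers): K_A = 93.434 − 3.24×34.1 = −17.05; K_B = 59.328 − 3.24×(1.38 + 20.6) = −11.8872.
Balance: K_A = K_B − x×(3.24 − 0.93), so x = (K_B − K_A)/(3.24 − 0.93) = 5.1628/2.31 = 2.23 km.

2.23 km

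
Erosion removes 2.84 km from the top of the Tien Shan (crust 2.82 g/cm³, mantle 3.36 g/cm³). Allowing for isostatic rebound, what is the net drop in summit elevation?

0.456 km

Rebound u = e ρ_c/ρ_m = 2.84 km × 2.82/3.36 = 2.384 km.
Net surface drop = e − u = 2.84 km − 2.384 km = e (ρ_m − ρ_c)/ρ_m = 0.456 km.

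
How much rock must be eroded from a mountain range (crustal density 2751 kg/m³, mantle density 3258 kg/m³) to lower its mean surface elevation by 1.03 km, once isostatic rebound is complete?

Net drop Δ = e − u = e − e ρ_c/ρ_m = e (ρ_m − ρ_c)/ρ_m.
e = Δ ρ_m/(ρ_m − ρ_c) = 1.03 km × 3258/507 = 6.62 km.

6.62 km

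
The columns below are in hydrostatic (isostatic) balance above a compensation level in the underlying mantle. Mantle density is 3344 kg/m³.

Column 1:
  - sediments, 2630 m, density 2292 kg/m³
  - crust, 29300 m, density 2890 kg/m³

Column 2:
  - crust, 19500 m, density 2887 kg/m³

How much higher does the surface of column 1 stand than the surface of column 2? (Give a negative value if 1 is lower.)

2140 m

For any compensation level in the mantle, the mantle terms cancel and isostasy reduces to e = (Σt_1 − Σt_2) − (Σ(ρt)_1 − Σ(ρt)_2) / ρ_m.
Σt_1 = 31930 m; Σt_2 = 19500 m; Σ(ρt)_1 = 90704960; Σ(ρt)_2 = 56296500 (in m·kg/m³).
e = (31930 − 19500) − (90704960 − 56296500) / 3344 = 2140 m.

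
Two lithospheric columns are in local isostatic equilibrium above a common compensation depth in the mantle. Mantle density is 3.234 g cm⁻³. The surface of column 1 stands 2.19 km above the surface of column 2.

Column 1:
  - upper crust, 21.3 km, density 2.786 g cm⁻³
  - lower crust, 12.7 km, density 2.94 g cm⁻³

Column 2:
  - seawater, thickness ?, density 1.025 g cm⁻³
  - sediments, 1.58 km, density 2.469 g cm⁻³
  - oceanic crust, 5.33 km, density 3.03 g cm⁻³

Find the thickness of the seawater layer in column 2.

1.76 km

Take the compensation level at the base of the deeper column (depth z_c below the surface of column 1) and equate Σ ρ_i t_i down to z_c; mantle fills any gap and the z_c terms cancel.
Column 1: 21.3×2.786 + 12.7×2.94 + (z_c − 34)×3.234
Column 2: 2.19×0 + x×1.025 + 1.58×2.469 + 5.33×3.03 + (z_c − 2.19 − 6.91 − x)×3.234
The z_c×3.234 term appears on both sides and cancels. Collect the known terms of each column as K = Σ(ρt)_known − 3.234 × (depth of known layers): K_1 = 96.6798 − 3.234×34 = −13.2762; K_2 = 20.05092 − 3.234×(2.19 + 6.91) = −9.37848.
Balance: K_1 = K_2 − x×(3.234 − 1.025), so x = (K_2 − K_1)/(3.234 − 1.025) = 3.89772/2.209 = 1.76 km.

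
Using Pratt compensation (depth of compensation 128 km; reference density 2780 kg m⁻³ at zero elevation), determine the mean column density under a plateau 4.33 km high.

Pratt balance: ρ_ref D = ρ (D + h).
ρ = ρ_ref D/(D + h) = 2780 × 128 km/(128 km + 4.33 km) = 2690 kg m⁻³.

2690 kg m⁻³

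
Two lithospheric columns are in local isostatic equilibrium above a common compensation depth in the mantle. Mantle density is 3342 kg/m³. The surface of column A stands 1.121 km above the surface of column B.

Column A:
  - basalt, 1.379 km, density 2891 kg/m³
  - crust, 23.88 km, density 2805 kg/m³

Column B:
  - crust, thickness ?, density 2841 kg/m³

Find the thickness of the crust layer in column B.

19.4 km

Take the compensation level at the base of the deeper column (depth z_c below the surface of column A) and equate Σ ρ_i t_i down to z_c; mantle fills any gap and the z_c terms cancel.
Column A: 1.379×2891 + 23.88×2805 + (z_c − 25.259)×3342
Column B: 1.121×0 + x×2841 + (z_c − 1.121 − 0 − x)×3342
The z_c×3342 term appears on both sides and cancels. Collect the known terms of each column as K = Σ(ρt)_known − 3342 × (depth of known layers): K_A = 70970.089 − 3342×25.259 = −13445.489; K_B = 0 − 3342×(1.121 + 0) = −3746.382.
Balance: K_A = K_B − x×(3342 − 2841), so x = (K_B − K_A)/(3342 − 2841) = 9699.11/501 = 19.4 km.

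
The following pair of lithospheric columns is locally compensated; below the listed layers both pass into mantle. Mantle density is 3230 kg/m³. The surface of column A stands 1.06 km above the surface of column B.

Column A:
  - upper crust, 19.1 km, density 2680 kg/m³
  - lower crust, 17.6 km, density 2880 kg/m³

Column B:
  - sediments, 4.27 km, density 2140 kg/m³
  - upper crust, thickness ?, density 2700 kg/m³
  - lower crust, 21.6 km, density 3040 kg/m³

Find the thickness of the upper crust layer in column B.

Take the compensation level at the base of the deeper column (depth z_c below the surface of column A) and equate Σ ρ_i t_i down to z_c; mantle fills any gap and the z_c terms cancel.
Column A: 19.1×2680 + 17.6×2880 + (z_c − 36.7)×3230
Column B: 1.06×0 + 4.27×2140 + x×2700 + 21.6×3040 + (z_c − 1.06 − 25.87 − x)×3230
The z_c×3230 term appears on both sides and cancels. Collect the known terms of each column as K = Σ(ρt)_known − 3230 × (depth of known layers): K_A = 101876 − 3230×36.7 = −16665; K_B = 74801.8 − 3230×(1.06 + 25.87) = −12182.1.
Balance: K_A = K_B − x×(3230 − 2700), so x = (K_B − K_A)/(3230 − 2700) = 4482.9/530 = 8.46 km.

8.46 km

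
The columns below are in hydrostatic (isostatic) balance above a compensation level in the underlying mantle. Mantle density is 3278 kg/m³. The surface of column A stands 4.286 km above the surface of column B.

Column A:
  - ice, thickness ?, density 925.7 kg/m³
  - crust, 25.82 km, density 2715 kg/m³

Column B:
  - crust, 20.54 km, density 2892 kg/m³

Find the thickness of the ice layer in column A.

Take the compensation level at the base of the deeper column (depth z_c below the surface of column A) and equate Σ ρ_i t_i down to z_c; mantle fills any gap and the z_c terms cancel.
Column A: x×925.7 + 25.82×2715 + (z_c − 25.82 − x)×3278
Column B: 4.286×0 + 20.54×2892 + (z_c − 4.286 − 20.54)×3278
The z_c×3278 term appears on both sides and cancels. Collect the known terms of each column as K = Σ(ρt)_known − 3278 × (depth of known layers): K_A = 70101.3 − 3278×25.82 = −14536.66; K_B = 59401.68 − 3278×(4.286 + 20.54) = −21977.948.
Balance: K_A − x×(3278 − 925.7) = K_B, so x = (K_A − K_B)/(3278 − 925.7) = 7441.29/2352.3 = 3.16 km.

3.16 km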